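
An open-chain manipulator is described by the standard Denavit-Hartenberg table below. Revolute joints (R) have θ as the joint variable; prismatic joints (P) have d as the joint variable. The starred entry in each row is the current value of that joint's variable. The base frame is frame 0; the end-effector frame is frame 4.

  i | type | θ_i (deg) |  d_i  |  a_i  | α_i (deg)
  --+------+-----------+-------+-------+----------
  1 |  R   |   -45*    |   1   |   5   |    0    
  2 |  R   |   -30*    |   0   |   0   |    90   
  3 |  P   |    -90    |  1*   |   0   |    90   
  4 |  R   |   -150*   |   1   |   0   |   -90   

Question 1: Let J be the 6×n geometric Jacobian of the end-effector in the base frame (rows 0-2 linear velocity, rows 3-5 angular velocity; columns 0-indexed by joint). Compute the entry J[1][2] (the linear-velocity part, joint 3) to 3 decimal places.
-0.259

prismatic axis z_2 = (-0.9659,-0.2588,0.0000)
J_v[:, 2] = z_2; J_ω[:, 2] = (0,0,0)
entry J[1][2] = -0.2588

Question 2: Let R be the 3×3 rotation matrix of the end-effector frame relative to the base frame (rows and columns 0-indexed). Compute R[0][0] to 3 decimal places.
End-effector x-axis (col 0 of R) = (0.4830,0.1294,0.8660)
R[0][0] = 0.4830

0.483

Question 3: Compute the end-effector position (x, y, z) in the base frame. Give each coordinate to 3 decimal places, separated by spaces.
2.311 -2.828 1.000

after link 1: o_1 = (3.5355, -3.5355, 1.0000)
after link 2: o_2 = (3.5355, -3.5355, 1.0000)
after link 3: o_3 = (2.5696, -3.7944, 1.0000)
after link 4: o_4 = (2.3108, -2.8284, 1.0000)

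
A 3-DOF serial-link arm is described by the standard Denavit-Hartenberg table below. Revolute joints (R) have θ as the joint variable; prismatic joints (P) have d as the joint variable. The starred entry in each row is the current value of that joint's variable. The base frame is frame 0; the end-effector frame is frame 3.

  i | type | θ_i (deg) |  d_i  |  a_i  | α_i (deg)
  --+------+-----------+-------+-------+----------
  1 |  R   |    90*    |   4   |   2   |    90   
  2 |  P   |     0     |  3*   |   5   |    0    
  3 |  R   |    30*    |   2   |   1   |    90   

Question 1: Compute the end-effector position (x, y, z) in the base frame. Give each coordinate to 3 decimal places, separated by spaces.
after link 1: o_1 = (0.0000, 2.0000, 4.0000)
after link 2: o_2 = (3.0000, 7.0000, 4.0000)
after link 3: o_3 = (5.0000, 7.8660, 4.5000)

5.000 7.866 4.500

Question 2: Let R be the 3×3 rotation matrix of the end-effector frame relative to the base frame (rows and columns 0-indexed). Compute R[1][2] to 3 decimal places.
0.500

End-effector z-axis (col 2 of R) = (0.0000,0.5000,-0.8660)
R[1][2] = 0.5000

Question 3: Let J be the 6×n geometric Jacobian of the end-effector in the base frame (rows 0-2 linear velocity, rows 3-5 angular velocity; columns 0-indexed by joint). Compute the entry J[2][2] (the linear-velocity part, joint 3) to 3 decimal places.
0.866

axis z_2 = (1.0000,-0.0000,0.0000); lever o_n−o_2 = (2.0000,0.8660,0.5000)
cross product → J_v[:, 2] = (-0.0000,-0.5000,0.8660)
J_ω[:, 2] = z_2
entry J[2][2] = 0.8660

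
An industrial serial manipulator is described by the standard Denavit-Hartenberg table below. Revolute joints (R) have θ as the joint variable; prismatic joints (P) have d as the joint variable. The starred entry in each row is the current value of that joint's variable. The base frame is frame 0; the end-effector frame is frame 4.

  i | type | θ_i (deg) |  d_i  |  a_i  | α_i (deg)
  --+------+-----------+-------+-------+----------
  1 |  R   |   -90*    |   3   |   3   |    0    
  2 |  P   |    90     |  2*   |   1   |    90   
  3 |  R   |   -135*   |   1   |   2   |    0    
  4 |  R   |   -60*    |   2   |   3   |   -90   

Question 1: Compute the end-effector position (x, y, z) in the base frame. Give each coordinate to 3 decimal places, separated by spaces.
-3.312 -6.000 4.362

after link 1: o_1 = (0.0000, -3.0000, 3.0000)
after link 2: o_2 = (1.0000, -3.0000, 5.0000)
after link 3: o_3 = (-0.4142, -4.0000, 3.5858)
after link 4: o_4 = (-3.3120, -6.0000, 4.3622)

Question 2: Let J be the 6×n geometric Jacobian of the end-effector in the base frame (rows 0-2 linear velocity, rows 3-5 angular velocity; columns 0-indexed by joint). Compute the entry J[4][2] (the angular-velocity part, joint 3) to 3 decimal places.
axis z_2 = (0.0000,-1.0000,0.0000); lever o_n−o_2 = (-4.3120,-3.0000,-0.6378)
cross product → J_v[:, 2] = (0.6378,-0.0000,-4.3120)
J_ω[:, 2] = z_2
entry J[4][2] = -1.0000

-1.000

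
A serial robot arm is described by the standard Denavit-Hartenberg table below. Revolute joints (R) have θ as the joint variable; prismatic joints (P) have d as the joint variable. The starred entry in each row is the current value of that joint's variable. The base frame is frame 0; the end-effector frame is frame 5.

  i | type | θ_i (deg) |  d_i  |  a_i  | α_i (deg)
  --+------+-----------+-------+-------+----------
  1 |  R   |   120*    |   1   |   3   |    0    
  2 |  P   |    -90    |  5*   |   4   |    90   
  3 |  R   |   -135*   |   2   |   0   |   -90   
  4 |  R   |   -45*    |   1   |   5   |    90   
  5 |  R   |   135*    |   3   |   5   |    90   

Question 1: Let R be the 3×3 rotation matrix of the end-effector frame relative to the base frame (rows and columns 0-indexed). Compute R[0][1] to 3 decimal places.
End-effector y-axis (col 1 of R) = (0.7866,-0.3624,0.5000)
R[0][1] = 0.7866

0.787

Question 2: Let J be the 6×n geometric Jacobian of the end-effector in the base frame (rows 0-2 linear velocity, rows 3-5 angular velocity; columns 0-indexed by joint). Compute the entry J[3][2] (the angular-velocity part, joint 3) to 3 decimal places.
0.500

axis z_2 = (0.5000,-0.8660,0.0000); lever o_n−o_2 = (6.0208,-2.4785,-2.4393)
cross product → J_v[:, 2] = (2.1125,1.2197,3.9749)
J_ω[:, 2] = z_2
entry J[3][2] = 0.5000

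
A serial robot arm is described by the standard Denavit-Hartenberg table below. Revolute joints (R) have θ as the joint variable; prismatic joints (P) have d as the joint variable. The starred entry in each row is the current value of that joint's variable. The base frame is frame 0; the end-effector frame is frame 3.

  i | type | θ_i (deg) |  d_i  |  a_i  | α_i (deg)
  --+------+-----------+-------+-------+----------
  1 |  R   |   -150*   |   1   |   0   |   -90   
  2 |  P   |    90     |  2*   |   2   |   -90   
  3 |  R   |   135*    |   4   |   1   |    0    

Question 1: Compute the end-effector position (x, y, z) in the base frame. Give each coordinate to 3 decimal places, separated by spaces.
after link 1: o_1 = (0.0000, 0.0000, 1.0000)
after link 2: o_2 = (1.0000, -1.7321, -1.0000)
after link 3: o_3 = (4.1105, 0.8803, -0.2929)

4.111 0.880 -0.293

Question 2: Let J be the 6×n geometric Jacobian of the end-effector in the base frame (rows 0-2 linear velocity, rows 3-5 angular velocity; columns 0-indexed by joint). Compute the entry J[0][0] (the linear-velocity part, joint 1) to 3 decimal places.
axis z_0 = ẑ; lever o_n−o_0 = (4.1105,0.8803,-0.2929)
cross product → J_v[:, 0] = (-0.8803,4.1105,0.0000)
J_ω[:, 0] = z_0
entry J[0][0] = -0.8803

-0.880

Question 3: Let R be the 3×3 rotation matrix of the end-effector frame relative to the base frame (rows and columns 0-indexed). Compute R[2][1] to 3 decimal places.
End-effector y-axis (col 1 of R) = (0.3536,-0.6124,0.7071)
R[2][1] = 0.7071

0.707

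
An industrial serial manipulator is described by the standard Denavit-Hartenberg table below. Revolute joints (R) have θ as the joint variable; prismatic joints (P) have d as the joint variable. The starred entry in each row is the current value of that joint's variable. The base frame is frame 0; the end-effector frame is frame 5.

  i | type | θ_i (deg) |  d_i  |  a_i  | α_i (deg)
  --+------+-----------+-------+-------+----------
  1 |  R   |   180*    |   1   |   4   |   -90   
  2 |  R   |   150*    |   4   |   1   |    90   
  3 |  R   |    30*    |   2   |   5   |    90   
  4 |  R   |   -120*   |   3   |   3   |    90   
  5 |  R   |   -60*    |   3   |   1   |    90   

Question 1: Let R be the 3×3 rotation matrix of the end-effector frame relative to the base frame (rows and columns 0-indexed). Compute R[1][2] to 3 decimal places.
End-effector z-axis (col 2 of R) = (-0.2667,-0.6495,-0.7120)
R[1][2] = -0.6495

-0.650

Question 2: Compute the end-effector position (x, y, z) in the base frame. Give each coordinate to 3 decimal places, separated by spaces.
after link 1: o_1 = (-4.0000, 0.0000, 1.0000)
after link 2: o_2 = (-3.1340, -4.0000, 0.5000)
after link 3: o_3 = (-0.3840, -6.5000, -3.3971)
after link 4: o_4 = (1.0891, -3.1519, -1.2476)
after link 5: o_5 = (-1.9554, -2.4779, -0.7219)

-1.955 -2.478 -0.722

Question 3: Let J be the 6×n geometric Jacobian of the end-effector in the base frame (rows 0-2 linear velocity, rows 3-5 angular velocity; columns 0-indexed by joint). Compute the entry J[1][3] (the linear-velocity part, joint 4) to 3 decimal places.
-0.766

axis z_3 = (0.4330,0.8660,-0.2500); lever o_n−o_3 = (-1.5715,4.0221,2.6752)
cross product → J_v[:, 3] = (3.3224,-0.7655,3.1026)
J_ω[:, 3] = z_3
entry J[1][3] = -0.7655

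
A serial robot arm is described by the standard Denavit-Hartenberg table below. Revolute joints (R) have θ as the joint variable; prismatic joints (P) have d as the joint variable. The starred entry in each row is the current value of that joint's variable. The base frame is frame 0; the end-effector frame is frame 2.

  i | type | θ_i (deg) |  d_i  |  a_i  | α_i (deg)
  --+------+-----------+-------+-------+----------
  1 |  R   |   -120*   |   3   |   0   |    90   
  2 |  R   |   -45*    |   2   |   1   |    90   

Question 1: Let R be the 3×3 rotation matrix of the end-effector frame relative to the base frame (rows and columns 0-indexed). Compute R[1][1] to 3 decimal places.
End-effector y-axis (col 1 of R) = (-0.8660,0.5000,0.0000)
R[1][1] = 0.5000

0.500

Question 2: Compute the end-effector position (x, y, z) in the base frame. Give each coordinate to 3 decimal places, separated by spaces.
-2.086 0.388 2.293

after link 1: o_1 = (0.0000, 0.0000, 3.0000)
after link 2: o_2 = (-2.0856, 0.3876, 2.2929)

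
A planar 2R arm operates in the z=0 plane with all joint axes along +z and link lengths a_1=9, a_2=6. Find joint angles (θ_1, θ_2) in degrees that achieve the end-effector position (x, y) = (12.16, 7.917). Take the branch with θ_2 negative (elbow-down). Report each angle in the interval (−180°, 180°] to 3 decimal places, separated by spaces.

cos θ_2 = (210.5445−9²−6²)/(2·9·6) = 0.8662; θ_2 = -29.9854° (elbow-down)
β = atan2(7.9170,12.1600) = 33.0669°; ψ = atan2(-2.9987,14.1969) = -11.9267°
θ_1 = β − ψ = 44.9936°

44.994 -29.985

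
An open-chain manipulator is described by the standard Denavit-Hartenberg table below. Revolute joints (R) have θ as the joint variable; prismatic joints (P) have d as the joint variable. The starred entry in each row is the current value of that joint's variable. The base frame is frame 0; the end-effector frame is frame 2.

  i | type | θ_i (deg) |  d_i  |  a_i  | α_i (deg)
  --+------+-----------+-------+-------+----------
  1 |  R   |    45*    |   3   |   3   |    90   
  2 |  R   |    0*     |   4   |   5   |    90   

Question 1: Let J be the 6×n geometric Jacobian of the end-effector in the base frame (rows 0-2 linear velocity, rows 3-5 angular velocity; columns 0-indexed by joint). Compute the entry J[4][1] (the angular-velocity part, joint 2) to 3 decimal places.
axis z_1 = (0.7071,-0.7071,0.0000); lever o_n−o_1 = (6.3640,0.7071,0.0000)
cross product → J_v[:, 1] = (-0.0000,0.0000,5.0000)
J_ω[:, 1] = z_1
entry J[4][1] = -0.7071

-0.707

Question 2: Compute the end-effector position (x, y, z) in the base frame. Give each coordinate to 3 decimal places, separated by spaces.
after link 1: o_1 = (2.1213, 2.1213, 3.0000)
after link 2: o_2 = (8.4853, 2.8284, 3.0000)

8.485 2.828 3.000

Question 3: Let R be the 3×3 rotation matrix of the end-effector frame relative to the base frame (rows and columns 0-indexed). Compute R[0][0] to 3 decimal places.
End-effector x-axis (col 0 of R) = (0.7071,0.7071,0.0000)
R[0][0] = 0.7071

0.707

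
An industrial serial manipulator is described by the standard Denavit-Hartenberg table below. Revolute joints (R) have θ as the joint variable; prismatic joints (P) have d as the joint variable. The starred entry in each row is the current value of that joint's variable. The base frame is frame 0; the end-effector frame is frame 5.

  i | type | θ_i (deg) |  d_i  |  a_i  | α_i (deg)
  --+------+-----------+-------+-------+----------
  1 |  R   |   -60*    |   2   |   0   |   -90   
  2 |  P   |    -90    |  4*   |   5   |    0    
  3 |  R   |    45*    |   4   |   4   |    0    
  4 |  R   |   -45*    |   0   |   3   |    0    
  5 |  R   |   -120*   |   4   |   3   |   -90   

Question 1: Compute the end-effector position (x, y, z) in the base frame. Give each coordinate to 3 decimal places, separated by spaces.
10.507 5.801 11.328

after link 1: o_1 = (0.0000, 0.0000, 2.0000)
after link 2: o_2 = (3.4641, 2.0000, 7.0000)
after link 3: o_3 = (8.3424, 1.5505, 9.8284)
after link 4: o_4 = (8.3424, 1.5505, 12.8284)
after link 5: o_5 = (10.5075, 5.8005, 11.3284)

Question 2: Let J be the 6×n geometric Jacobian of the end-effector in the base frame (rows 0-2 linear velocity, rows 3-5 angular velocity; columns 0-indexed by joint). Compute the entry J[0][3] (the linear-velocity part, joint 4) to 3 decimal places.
0.750

axis z_3 = (0.8660,0.5000,0.0000); lever o_n−o_3 = (2.1651,4.2500,1.5000)
cross product → J_v[:, 3] = (0.7500,-1.2990,2.5981)
J_ω[:, 3] = z_3
entry J[0][3] = 0.7500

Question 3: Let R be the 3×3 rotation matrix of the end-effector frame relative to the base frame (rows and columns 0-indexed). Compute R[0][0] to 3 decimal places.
End-effector x-axis (col 0 of R) = (-0.4330,0.7500,-0.5000)
R[0][0] = -0.4330

-0.433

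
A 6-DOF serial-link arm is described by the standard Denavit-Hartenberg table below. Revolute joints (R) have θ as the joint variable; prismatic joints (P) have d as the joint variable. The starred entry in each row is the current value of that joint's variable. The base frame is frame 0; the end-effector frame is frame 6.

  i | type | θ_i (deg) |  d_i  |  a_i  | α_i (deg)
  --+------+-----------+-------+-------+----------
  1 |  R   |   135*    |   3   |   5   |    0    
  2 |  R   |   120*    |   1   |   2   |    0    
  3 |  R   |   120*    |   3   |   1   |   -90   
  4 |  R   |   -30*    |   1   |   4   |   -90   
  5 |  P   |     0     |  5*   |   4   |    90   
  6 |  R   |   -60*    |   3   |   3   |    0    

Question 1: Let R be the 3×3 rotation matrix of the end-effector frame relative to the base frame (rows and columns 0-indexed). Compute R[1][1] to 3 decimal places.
End-effector y-axis (col 1 of R) = (0.9659,0.2588,-0.0000)
R[1][1] = 0.2588

0.259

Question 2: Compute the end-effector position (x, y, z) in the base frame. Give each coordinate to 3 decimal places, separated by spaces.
4.984 8.166 9.670

after link 1: o_1 = (-3.5355, 3.5355, 3.0000)
after link 2: o_2 = (-4.0532, 1.6037, 4.0000)
after link 3: o_3 = (-3.0872, 1.8625, 7.0000)
after link 4: o_4 = (0.0000, 3.7250, 9.0000)
after link 5: o_5 = (5.7609, 5.2686, 6.6699)
after link 6: o_6 = (4.9844, 8.1664, 9.6699)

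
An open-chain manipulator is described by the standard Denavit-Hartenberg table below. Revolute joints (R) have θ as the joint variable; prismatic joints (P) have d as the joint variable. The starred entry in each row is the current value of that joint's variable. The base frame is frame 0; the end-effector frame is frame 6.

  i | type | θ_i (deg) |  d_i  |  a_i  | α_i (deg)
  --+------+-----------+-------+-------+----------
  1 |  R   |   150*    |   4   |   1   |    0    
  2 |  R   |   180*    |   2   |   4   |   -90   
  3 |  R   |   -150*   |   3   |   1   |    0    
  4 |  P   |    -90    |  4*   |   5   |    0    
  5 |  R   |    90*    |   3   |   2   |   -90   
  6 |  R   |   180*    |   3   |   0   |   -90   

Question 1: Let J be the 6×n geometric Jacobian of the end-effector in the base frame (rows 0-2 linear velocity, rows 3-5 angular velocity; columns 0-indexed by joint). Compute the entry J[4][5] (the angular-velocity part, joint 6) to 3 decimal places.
-0.250

axis z_5 = (0.4330,-0.2500,0.8660); lever o_n−o_5 = (1.2990,-0.7500,2.5981)
cross product → J_v[:, 5] = (0.0000,-0.0000,-0.0000)
J_ω[:, 5] = z_5
entry J[4][5] = -0.2500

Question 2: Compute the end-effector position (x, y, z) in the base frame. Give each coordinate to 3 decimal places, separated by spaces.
after link 1: o_1 = (-0.8660, 0.5000, 4.0000)
after link 2: o_2 = (2.5981, -1.5000, 6.0000)
after link 3: o_3 = (3.3481, 1.5311, 6.5000)
after link 4: o_4 = (3.1830, 6.2452, 2.1699)
after link 5: o_5 = (3.1830, 9.7093, 3.1699)
after link 6: o_6 = (4.4821, 8.9593, 5.7679)

4.482 8.959 5.768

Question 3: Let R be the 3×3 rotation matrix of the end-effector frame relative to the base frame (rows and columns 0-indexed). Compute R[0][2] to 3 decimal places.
0.500

End-effector z-axis (col 2 of R) = (0.5000,0.8660,0.0000)
R[0][2] = 0.5000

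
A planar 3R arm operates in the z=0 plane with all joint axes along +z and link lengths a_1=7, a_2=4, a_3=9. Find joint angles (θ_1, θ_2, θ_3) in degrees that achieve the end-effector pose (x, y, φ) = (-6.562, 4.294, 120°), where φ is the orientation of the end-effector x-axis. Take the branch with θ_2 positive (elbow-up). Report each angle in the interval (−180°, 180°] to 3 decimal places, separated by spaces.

wrist centre = target − a_3·(cos φ, sin φ) = (-2.0620, -3.5002)
cos θ_2 = (16.5034−7²−4²)/(2·7·4) = -0.8660; θ_2 = 149.9982° (elbow-up)
β = atan2(-3.5002,-2.0620) = -120.5025°; ψ = atan2(2.0001,3.5360) = 29.4946°
θ_1 = β − ψ = -149.9971°
θ_3 = φ − θ_1 − θ_2 = 119.9989° (wrapped to (-180°,180°])

-149.997 149.998 119.999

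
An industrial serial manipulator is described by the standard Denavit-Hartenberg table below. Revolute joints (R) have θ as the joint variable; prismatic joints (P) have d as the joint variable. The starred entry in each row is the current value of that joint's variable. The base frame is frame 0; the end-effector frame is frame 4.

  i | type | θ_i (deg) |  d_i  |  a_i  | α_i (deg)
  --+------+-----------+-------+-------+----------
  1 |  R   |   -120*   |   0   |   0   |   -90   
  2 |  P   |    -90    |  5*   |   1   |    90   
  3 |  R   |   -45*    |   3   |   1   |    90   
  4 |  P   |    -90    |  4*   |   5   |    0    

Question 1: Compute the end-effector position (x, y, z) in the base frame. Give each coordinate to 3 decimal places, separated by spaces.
after link 1: o_1 = (0.0000, 0.0000, 0.0000)
after link 2: o_2 = (4.3301, -2.5000, 1.0000)
after link 3: o_3 = (5.2178, 0.4516, 1.7071)
after link 4: o_4 = (0.2683, -2.4643, -1.1213)

0.268 -2.464 -1.121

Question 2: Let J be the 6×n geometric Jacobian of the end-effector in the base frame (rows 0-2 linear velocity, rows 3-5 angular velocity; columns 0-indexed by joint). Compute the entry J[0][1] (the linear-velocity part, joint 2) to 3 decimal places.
0.866

prismatic axis z_1 = (0.8660,-0.5000,0.0000)
J_v[:, 1] = z_1; J_ω[:, 1] = (0,0,0)
entry J[0][1] = 0.8660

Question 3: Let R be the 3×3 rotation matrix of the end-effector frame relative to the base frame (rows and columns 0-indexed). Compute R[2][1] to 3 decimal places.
0.707

End-effector y-axis (col 1 of R) = (-0.6124,0.3536,0.7071)
R[2][1] = 0.7071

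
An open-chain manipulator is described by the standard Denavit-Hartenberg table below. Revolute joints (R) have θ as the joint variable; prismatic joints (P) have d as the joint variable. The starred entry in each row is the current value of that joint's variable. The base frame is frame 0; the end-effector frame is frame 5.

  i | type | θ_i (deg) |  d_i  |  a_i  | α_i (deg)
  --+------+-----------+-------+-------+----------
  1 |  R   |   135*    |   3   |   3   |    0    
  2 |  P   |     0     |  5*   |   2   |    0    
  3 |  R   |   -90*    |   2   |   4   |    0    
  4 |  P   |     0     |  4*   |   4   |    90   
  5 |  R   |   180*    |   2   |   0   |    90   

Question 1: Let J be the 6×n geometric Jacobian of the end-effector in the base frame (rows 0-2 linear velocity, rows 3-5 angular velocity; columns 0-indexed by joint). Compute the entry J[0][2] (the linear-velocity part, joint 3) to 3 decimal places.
axis z_2 = (0.0000,0.0000,1.0000); lever o_n−o_2 = (7.0711,4.2426,6.0000)
cross product → J_v[:, 2] = (-4.2426,7.0711,0.0000)
J_ω[:, 2] = z_2
entry J[0][2] = -4.2426

-4.243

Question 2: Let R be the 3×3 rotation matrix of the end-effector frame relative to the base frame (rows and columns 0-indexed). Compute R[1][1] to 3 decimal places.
-0.707

End-effector y-axis (col 1 of R) = (0.7071,-0.7071,0.0000)
R[1][1] = -0.7071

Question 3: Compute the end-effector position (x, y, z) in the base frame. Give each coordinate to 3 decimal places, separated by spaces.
after link 1: o_1 = (-2.1213, 2.1213, 3.0000)
after link 2: o_2 = (-3.5355, 3.5355, 8.0000)
after link 3: o_3 = (-0.7071, 6.3640, 10.0000)
after link 4: o_4 = (2.1213, 9.1924, 14.0000)
after link 5: o_5 = (3.5355, 7.7782, 14.0000)

3.536 7.778 14.000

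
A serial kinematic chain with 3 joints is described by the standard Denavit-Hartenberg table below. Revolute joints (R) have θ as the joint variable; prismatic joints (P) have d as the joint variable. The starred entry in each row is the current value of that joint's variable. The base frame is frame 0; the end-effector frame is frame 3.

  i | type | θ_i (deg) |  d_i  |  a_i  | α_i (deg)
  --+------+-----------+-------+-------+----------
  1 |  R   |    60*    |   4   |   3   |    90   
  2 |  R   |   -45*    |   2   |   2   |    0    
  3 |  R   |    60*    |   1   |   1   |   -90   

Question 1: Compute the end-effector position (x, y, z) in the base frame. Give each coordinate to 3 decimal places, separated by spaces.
5.288 3.159 2.845

after link 1: o_1 = (1.5000, 2.5981, 4.0000)
after link 2: o_2 = (3.9392, 2.8228, 2.5858)
after link 3: o_3 = (5.2881, 3.1593, 2.8446)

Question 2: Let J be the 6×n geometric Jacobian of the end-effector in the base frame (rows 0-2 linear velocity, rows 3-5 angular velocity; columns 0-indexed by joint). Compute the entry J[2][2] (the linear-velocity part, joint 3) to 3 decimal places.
axis z_2 = (0.8660,-0.5000,0.0000); lever o_n−o_2 = (1.3490,0.3365,0.2588)
cross product → J_v[:, 2] = (-0.1294,-0.2241,0.9659)
J_ω[:, 2] = z_2
entry J[2][2] = 0.9659

0.966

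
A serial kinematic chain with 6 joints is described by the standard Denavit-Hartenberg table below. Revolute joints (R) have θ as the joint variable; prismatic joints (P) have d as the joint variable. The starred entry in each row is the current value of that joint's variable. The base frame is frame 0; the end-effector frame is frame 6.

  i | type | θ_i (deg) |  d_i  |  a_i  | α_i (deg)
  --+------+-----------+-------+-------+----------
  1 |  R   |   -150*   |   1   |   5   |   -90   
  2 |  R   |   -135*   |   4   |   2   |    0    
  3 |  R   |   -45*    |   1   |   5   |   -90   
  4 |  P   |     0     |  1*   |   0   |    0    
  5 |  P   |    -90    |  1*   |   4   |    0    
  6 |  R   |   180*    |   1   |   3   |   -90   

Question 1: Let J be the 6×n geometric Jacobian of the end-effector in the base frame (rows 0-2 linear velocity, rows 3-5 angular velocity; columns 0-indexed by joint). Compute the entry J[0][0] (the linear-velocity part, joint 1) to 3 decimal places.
4.489

axis z_0 = ẑ; lever o_n−o_0 = (4.2247,-4.4890,5.4142)
cross product → J_v[:, 0] = (4.4890,4.2247,-0.0000)
J_ω[:, 0] = z_0
entry J[0][0] = 4.4890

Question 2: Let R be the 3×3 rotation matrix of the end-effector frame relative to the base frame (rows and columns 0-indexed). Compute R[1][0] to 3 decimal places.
End-effector x-axis (col 0 of R) = (-0.5000,0.8660,0.0000)
R[1][0] = 0.8660

0.866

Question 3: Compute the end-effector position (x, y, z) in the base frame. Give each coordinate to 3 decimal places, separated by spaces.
4.225 -4.489 5.414

after link 1: o_1 = (-4.3301, -2.5000, 1.0000)
after link 2: o_2 = (-1.1054, -5.2570, 2.4142)
after link 3: o_3 = (3.7247, -3.6230, 2.4142)
after link 4: o_4 = (3.7247, -3.6230, 3.4142)
after link 5: o_5 = (5.7247, -7.0871, 4.4142)
after link 6: o_6 = (4.2247, -4.4890, 5.4142)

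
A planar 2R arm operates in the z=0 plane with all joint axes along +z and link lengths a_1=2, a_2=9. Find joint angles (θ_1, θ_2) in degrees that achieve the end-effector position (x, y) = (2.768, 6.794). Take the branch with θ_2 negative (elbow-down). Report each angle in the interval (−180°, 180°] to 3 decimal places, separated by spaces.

cos θ_2 = (53.8203−2²−9²)/(2·2·9) = -0.8661; θ_2 = -150.0090° (elbow-down)
β = atan2(6.7940,2.7680) = 67.8331°; ψ = atan2(-4.4988,-5.7949) = -142.1768°
θ_1 = β − ψ = 210.0099°

-149.990 -150.009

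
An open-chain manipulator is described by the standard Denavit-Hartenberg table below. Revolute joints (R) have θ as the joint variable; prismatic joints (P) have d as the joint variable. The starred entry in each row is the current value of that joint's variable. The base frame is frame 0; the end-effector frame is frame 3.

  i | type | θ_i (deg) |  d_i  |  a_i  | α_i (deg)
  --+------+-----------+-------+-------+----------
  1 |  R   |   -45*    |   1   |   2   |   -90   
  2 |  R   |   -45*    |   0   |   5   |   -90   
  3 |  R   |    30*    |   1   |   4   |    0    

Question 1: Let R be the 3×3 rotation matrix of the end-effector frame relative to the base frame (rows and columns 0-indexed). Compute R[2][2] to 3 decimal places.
End-effector z-axis (col 2 of R) = (0.5000,-0.5000,-0.7071)
R[2][2] = -0.7071

-0.707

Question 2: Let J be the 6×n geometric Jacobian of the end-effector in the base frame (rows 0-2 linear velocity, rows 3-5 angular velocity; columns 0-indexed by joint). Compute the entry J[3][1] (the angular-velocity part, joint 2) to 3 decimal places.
axis z_1 = (0.7071,0.7071,0.0000); lever o_n−o_1 = (3.3178,-6.1463,5.2779)
cross product → J_v[:, 1] = (3.7321,-3.7321,-6.6921)
J_ω[:, 1] = z_1
entry J[3][1] = 0.7071

0.707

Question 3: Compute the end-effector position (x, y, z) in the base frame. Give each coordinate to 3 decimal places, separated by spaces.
4.732 -7.560 6.278

after link 1: o_1 = (1.4142, -1.4142, 1.0000)
after link 2: o_2 = (3.9142, -3.9142, 4.5355)
after link 3: o_3 = (4.7321, -7.5605, 6.2779)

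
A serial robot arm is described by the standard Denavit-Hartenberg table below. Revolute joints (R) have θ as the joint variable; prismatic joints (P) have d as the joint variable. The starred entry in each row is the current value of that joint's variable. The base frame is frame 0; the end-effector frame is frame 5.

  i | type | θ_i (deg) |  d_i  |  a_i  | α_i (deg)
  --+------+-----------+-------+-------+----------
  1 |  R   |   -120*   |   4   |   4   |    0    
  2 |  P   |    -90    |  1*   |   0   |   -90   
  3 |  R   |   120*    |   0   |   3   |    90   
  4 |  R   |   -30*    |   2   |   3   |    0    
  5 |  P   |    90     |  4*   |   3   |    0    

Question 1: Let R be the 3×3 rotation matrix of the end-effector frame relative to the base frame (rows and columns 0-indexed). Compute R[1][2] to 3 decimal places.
End-effector z-axis (col 2 of R) = (-0.7500,0.4330,-0.5000)
R[1][2] = 0.4330

0.433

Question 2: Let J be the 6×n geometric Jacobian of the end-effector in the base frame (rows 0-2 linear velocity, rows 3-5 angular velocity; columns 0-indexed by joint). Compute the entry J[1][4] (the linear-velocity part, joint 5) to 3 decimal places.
prismatic axis z_4 = (-0.7500,0.4330,-0.5000)
J_v[:, 4] = z_4; J_ω[:, 4] = (0,0,0)
entry J[1][4] = 0.4330

0.433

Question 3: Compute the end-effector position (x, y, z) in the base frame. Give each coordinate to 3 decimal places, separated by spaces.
-3.975 -3.592 -4.147

after link 1: o_1 = (-2.0000, -3.4641, 4.0000)
after link 2: o_2 = (-2.0000, -3.4641, 5.0000)
after link 3: o_3 = (-0.7010, -4.2141, 2.4019)
after link 4: o_4 = (-0.3260, -2.6986, -0.8481)
after link 5: o_5 = (-3.9755, -3.5915, -4.1471)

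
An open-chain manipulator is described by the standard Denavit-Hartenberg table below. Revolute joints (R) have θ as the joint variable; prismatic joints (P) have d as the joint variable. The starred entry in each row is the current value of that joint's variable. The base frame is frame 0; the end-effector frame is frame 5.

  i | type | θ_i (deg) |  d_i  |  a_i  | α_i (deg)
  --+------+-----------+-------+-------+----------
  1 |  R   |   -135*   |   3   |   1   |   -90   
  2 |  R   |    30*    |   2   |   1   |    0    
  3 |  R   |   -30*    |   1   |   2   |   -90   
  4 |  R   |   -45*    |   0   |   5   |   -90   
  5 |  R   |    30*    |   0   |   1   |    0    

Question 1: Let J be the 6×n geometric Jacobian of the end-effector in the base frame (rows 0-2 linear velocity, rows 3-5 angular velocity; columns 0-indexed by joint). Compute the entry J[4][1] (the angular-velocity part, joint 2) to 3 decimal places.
axis z_1 = (0.7071,-0.7071,0.0000); lever o_n−o_1 = (0.0947,-10.0139,0.0000)
cross product → J_v[:, 1] = (0.0000,-0.0000,-7.0139)
J_ω[:, 1] = z_1
entry J[4][1] = -0.7071

-0.707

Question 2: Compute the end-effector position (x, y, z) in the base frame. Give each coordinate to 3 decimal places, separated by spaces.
after link 1: o_1 = (-0.7071, -0.7071, 3.0000)
after link 2: o_2 = (0.0947, -2.7337, 2.5000)
after link 3: o_3 = (-0.6124, -4.8550, 2.5000)
after link 4: o_4 = (-0.6124, -9.8550, 2.5000)
after link 5: o_5 = (-0.6124, -10.7210, 3.0000)

-0.612 -10.721 3.000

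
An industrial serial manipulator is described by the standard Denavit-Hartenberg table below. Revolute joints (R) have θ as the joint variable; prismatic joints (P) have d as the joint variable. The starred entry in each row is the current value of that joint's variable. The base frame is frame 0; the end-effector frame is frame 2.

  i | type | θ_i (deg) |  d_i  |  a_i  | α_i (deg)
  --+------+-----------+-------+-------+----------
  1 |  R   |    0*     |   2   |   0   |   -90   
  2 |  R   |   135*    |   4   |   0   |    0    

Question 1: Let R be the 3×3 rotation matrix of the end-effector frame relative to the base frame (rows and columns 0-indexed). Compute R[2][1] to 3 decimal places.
0.707

End-effector y-axis (col 1 of R) = (-0.7071,-0.0000,0.7071)
R[2][1] = 0.7071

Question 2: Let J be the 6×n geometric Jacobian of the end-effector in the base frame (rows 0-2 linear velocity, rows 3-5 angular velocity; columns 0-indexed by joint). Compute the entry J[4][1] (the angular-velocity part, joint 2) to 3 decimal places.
1.000

axis z_1 = (0.0000,1.0000,0.0000); lever o_n−o_1 = (0.0000,4.0000,0.0000)
cross product → J_v[:, 1] = (0.0000,0.0000,0.0000)
J_ω[:, 1] = z_1
entry J[4][1] = 1.0000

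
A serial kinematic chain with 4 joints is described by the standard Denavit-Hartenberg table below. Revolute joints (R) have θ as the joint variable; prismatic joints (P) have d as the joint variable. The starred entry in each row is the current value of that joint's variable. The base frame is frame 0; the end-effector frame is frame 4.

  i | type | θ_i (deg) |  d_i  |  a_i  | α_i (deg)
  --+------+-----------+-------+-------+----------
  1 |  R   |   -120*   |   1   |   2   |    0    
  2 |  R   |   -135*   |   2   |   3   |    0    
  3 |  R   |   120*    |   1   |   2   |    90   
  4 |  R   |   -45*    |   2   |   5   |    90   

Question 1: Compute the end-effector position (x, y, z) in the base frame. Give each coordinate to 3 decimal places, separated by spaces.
-7.105 -1.334 0.464

after link 1: o_1 = (-1.0000, -1.7321, 1.0000)
after link 2: o_2 = (-1.7765, 1.1657, 3.0000)
after link 3: o_3 = (-3.1907, -0.2485, 4.0000)
after link 4: o_4 = (-7.1049, -1.3343, 0.4645)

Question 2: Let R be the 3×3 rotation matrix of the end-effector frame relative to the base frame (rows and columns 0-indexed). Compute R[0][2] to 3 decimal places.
0.500

End-effector z-axis (col 2 of R) = (0.5000,0.5000,-0.7071)
R[0][2] = 0.5000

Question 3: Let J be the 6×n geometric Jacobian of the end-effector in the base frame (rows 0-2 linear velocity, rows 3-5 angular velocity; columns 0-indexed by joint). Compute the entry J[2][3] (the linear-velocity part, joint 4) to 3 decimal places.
3.536

axis z_3 = (-0.7071,0.7071,0.0000); lever o_n−o_3 = (-3.9142,-1.0858,-3.5355)
cross product → J_v[:, 3] = (-2.5000,-2.5000,3.5355)
J_ω[:, 3] = z_3
entry J[2][3] = 3.5355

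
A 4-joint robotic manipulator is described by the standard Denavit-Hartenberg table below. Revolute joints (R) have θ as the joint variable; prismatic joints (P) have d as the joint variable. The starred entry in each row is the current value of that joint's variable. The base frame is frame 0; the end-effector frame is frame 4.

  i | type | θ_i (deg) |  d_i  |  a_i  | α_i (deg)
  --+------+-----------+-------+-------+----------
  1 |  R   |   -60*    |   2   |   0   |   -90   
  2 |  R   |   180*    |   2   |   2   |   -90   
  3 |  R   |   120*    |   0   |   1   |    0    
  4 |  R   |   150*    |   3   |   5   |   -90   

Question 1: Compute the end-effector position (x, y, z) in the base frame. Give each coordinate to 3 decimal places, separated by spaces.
4.562 4.366 5.000

after link 1: o_1 = (0.0000, 0.0000, 2.0000)
after link 2: o_2 = (0.7321, 2.7321, 2.0000)
after link 3: o_3 = (0.2321, 1.8660, 2.0000)
after link 4: o_4 = (4.5622, 4.3660, 5.0000)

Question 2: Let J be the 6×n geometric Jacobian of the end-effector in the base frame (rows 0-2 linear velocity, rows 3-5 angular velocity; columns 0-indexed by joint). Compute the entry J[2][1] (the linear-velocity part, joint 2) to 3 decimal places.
axis z_1 = (0.8660,0.5000,0.0000); lever o_n−o_1 = (4.5622,4.3660,3.0000)
cross product → J_v[:, 1] = (1.5000,-2.5981,1.5000)
J_ω[:, 1] = z_1
entry J[2][1] = 1.5000

1.500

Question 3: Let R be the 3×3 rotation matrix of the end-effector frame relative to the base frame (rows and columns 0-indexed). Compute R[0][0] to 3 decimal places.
End-effector x-axis (col 0 of R) = (0.8660,0.5000,0.0000)
R[0][0] = 0.8660

0.866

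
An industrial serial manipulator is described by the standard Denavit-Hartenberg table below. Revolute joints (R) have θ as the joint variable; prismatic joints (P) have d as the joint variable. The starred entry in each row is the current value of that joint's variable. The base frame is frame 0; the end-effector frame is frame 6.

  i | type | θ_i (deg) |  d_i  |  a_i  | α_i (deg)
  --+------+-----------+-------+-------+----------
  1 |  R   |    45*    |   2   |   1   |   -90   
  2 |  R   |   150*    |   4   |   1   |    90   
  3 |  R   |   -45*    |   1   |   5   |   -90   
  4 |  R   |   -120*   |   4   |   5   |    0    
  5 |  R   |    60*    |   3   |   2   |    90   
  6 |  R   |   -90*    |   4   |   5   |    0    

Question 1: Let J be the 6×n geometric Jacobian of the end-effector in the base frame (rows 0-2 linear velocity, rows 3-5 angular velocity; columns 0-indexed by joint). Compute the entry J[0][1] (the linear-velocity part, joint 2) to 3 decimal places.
-6.412

axis z_1 = (-0.7071,0.7071,0.0000); lever o_n−o_1 = (-2.1005,5.5205,-9.0679)
cross product → J_v[:, 1] = (-6.4120,-6.4120,-2.4183)
J_ω[:, 1] = z_1
entry J[0][1] = -6.4120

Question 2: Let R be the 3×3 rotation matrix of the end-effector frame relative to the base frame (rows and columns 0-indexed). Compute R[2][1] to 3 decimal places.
End-effector y-axis (col 1 of R) = (0.3397,-0.1603,-0.9268)
R[2][1] = -0.9268

-0.927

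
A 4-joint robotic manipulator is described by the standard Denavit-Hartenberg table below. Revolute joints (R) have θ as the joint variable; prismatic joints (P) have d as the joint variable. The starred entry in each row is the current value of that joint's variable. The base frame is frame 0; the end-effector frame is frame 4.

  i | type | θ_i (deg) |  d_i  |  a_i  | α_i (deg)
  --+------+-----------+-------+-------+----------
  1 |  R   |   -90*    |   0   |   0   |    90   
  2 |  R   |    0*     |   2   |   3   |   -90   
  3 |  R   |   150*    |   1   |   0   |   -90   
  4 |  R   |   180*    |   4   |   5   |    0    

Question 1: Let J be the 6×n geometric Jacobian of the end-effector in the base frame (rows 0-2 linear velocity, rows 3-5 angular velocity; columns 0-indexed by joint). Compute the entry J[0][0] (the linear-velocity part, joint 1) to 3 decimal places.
axis z_0 = ẑ; lever o_n−o_0 = (-7.9641,-5.3301,1.0000)
cross product → J_v[:, 0] = (5.3301,-7.9641,0.0000)
J_ω[:, 0] = z_0
entry J[0][0] = 5.3301

5.330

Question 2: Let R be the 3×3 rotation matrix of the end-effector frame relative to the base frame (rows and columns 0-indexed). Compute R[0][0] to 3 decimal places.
End-effector x-axis (col 0 of R) = (-0.5000,-0.8660,-0.0000)
R[0][0] = -0.5000

-0.500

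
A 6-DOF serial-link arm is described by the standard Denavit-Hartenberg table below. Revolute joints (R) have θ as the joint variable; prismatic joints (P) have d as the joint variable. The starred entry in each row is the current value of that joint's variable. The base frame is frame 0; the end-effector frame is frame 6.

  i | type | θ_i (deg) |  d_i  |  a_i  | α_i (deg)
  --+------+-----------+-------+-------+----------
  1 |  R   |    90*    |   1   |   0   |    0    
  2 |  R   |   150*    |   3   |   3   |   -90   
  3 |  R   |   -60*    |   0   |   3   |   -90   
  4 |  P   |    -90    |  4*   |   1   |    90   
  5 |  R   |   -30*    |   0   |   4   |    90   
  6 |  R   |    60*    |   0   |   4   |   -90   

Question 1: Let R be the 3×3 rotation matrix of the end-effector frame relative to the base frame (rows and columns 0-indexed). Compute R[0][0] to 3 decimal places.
0.700

End-effector x-axis (col 0 of R) = (0.6998,0.3460,-0.6250)
R[0][0] = 0.6998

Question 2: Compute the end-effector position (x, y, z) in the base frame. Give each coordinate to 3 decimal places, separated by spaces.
3.549 -6.245 3.098

after link 1: o_1 = (0.0000, 0.0000, 1.0000)
after link 2: o_2 = (-1.5000, -2.5981, 4.0000)
after link 3: o_3 = (-2.2500, -3.8971, 6.5981)
after link 4: o_4 = (-3.1160, -7.3971, 4.5981)
after link 5: o_5 = (0.7500, -7.6292, 5.5981)
after link 6: o_6 = (3.5490, -6.2452, 3.0981)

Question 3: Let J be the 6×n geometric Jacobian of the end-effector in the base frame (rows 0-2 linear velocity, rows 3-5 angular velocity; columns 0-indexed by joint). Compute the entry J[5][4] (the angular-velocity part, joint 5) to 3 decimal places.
axis z_4 = (0.2500,0.4330,-0.8660); lever o_n−o_4 = (6.6651,1.1519,-1.5000)
cross product → J_v[:, 4] = (0.3481,-5.3971,-2.5981)
J_ω[:, 4] = z_4
entry J[5][4] = -0.8660

-0.866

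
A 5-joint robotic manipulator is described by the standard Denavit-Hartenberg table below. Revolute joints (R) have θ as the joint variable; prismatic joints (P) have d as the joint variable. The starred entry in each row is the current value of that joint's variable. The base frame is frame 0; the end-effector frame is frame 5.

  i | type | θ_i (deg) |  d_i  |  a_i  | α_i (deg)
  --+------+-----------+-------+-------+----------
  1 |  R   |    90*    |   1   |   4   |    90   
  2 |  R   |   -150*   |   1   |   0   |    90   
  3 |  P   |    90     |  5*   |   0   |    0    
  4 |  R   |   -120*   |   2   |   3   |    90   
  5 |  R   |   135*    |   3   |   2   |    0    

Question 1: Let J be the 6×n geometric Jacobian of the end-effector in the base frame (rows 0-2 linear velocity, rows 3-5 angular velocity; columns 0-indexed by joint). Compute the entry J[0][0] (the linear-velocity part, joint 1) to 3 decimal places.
axis z_0 = ẑ; lever o_n−o_0 = (-2.3910,-0.0974,8.3503)
cross product → J_v[:, 0] = (0.0974,-2.3910,0.0000)
J_ω[:, 0] = z_0
entry J[0][0] = 0.0974

0.097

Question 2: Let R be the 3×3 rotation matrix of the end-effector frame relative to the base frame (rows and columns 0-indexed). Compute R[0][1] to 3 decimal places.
End-effector y-axis (col 1 of R) = (0.3536,0.8839,-0.3062)
R[0][1] = 0.3536

0.354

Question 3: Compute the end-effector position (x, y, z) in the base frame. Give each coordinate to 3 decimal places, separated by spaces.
-2.391 -0.097 8.350

after link 1: o_1 = (0.0000, 4.0000, 1.0000)
after link 2: o_2 = (1.0000, 4.0000, 1.0000)
after link 3: o_3 = (1.0000, 1.5000, 5.3301)
after link 4: o_4 = (-0.5000, -1.7500, 5.7631)
after link 5: o_5 = (-2.3910, -0.0974, 8.3503)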